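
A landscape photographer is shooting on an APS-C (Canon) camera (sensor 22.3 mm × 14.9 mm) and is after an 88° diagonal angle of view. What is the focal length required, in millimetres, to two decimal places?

13.89 mm

Sensor diagonal = √(22.3² + 14.9²) = √719.3000 ≈ 26.8198 mm.
From α = 2·arctan(d/2f) we get f = d / (2·tan(α/2)).
With d = 26.8198 mm and α/2 = 44°, tan(α/2) ≈ 0.96569, so f ≈ 26.8198 / 1.93138 ≈ 13.8863 mm.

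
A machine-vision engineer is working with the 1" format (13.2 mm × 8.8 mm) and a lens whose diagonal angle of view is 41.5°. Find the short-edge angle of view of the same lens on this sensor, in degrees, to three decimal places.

Sensor diagonal = √(13.2² + 8.8²) = √251.6800 ≈ 15.8644 mm.
From the diagonal AOV: f = 15.8644 / (2·tan(20.75°)) = 15.8644 / 0.75773 ≈ 20.9367 mm.
Short-edge AOV = 2·arctan(8.8 / (2 × 20.9367)) = 2·arctan(0.21016) ≈ 23.7368°.

23.737°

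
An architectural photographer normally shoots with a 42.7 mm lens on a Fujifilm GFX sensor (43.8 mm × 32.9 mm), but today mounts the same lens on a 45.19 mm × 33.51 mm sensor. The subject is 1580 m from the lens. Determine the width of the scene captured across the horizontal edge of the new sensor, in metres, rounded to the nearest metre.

1672 m

The focal length stays 42.7 mm; the relevant sensor dimension is now w = 45.19 mm. Object distance dₒ = 1580 m = 1.58e+06 mm.
Thin-lens field width W = w·(dₒ − f)/f = 45.19 × (1.58e+06 − 42.7)/42.7 ≈ 1672090.641 mm = 1672.09 m.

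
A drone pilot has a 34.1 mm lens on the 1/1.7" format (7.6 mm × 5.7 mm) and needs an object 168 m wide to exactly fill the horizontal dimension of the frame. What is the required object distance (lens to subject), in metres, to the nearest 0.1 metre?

753.8 m

W: 168 m = 168000 mm.
Magnification m = w/W = dᵢ/dₒ; combined with 1/f = 1/dₒ + 1/dᵢ this gives dₒ = f·(1 + W/w).
dₒ = 34.1 mm × (1 + 168000/7.6) = 34.1 × 22106.2632 ≈ 753823.574 mm = 753.824 m.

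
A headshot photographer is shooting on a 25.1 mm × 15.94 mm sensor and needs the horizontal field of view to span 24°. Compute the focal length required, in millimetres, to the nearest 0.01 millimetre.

From α = 2·arctan(w/2f) we get f = w / (2·tan(α/2)).
With w = 25.1 mm and α/2 = 12°, tan(α/2) ≈ 0.21256, so f ≈ 25.1 / 0.42511 ≈ 59.0431 mm.

59.04 mm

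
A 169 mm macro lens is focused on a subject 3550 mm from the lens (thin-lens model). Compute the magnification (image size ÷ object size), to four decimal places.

Thin lens: 1/f = 1/dₒ + 1/dᵢ → 1/dᵢ = 1/169 − 1/3550 = 0.0056355 mm⁻¹, so dᵢ ≈ 177.4475 mm.
Magnification m = dᵢ/dₒ = 177.4475/3550 ≈ 0.04999.

0.0500×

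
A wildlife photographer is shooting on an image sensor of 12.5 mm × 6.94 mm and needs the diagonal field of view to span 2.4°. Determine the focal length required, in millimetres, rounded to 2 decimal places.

Sensor diagonal = √(12.5² + 6.94²) = √204.4136 ≈ 14.2973 mm.
From α = 2·arctan(d/2f) we get f = d / (2·tan(α/2)).
With d = 14.2973 mm and α/2 = 1.2°, tan(α/2) ≈ 0.02095, so f ≈ 14.2973 / 0.04189 ≈ 341.2737 mm.

341.27 mm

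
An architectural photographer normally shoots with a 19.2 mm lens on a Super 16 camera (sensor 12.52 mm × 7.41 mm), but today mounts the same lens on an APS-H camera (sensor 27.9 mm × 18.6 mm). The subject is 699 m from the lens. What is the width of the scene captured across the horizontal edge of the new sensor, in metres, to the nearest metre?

1016 m

The focal length stays 19.2 mm; the relevant sensor dimension is now w = 27.9 mm. Object distance dₒ = 699 m = 699000 mm.
Thin-lens field width W = w·(dₒ − f)/f = 27.9 × (699000 − 19.2)/19.2 ≈ 1015706.475 mm = 1015.71 m.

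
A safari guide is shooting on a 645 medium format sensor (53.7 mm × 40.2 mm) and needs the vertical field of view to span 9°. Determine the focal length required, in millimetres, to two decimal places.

From α = 2·arctan(h/2f) we get f = h / (2·tan(α/2)).
With h = 40.2 mm and α/2 = 4.5°, tan(α/2) ≈ 0.07870, so f ≈ 40.2 / 0.15740 ≈ 255.3947 mm.

255.39 mm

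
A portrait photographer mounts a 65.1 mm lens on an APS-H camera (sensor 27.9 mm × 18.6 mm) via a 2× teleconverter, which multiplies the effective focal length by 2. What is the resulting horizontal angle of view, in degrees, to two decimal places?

Effective focal length f = 65.1 × 2 = 130.2 mm.
α = 2·arctan(27.9 / (2 × 130.2)) = 2·arctan(0.10714) ≈ 12.2310°.

12.23°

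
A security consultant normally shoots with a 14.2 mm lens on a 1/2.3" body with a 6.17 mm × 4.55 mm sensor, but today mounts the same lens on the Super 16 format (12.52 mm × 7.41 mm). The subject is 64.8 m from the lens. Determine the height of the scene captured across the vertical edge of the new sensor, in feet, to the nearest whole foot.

The focal length stays 14.2 mm; the relevant sensor dimension is now h = 7.41 mm. Object distance dₒ = 64.8 m = 64800 mm.
Thin-lens field height W = h·(dₒ − f)/f = 7.41 × (64800 − 14.2)/14.2 ≈ 33807.238 mm = 33807.238/304.8 ft = 110.916 ft.

111 ft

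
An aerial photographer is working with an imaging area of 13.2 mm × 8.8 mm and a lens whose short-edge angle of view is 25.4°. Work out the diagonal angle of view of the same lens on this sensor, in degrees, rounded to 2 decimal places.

From the short-edge AOV: f = 8.8 / (2·tan(12.7°)) = 8.8 / 0.45072 ≈ 19.5243 mm.
Sensor diagonal = √(13.2² + 8.8²) = √251.6800 ≈ 15.8644 mm.
Diagonal AOV = 2·arctan(15.8644 / (2 × 19.5243)) = 2·arctan(0.40627) ≈ 44.2212°.

44.22°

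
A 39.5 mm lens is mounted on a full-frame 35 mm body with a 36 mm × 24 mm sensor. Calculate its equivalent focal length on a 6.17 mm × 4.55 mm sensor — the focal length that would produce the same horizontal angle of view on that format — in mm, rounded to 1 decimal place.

6.8 mm

Equal angle of view means equal width/f ratio, so f₂ = f₁ · (width₂/width₁) = 39.5 × 6.17/36.
f₂ = 39.5 × 0.17139 ≈ 6.770 mm.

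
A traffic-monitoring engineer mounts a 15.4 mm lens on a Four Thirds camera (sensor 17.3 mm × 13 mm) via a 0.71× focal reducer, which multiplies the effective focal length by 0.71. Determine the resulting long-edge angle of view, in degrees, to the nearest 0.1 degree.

Effective focal length f = 15.4 × 0.71 = 10.934 mm.
α = 2·arctan(17.3 / (2 × 10.934)) = 2·arctan(0.79111) ≈ 76.6958°.

76.7°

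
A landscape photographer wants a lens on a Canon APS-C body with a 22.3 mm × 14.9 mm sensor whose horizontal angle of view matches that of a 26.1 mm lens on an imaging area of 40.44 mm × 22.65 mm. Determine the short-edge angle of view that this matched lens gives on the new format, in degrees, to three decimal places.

Equal horizontal AOV ⇒ f₂ = f₁ · 22.3/40.44 = 26.1 × 0.55143 ≈ 14.3924 mm.
Short-edge AOV on the new format = 2·arctan(14.9 / (2 × 14.3924)) = 2·arctan(0.51763) ≈ 54.7352°.

54.735°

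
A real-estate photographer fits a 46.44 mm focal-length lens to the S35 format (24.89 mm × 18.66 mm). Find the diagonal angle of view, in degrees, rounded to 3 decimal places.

37.034°

Sensor diagonal = √(24.89² + 18.66²) = √967.7077 ≈ 31.1080 mm.
Angle of view α = 2·arctan(d/2f) with d = 31.1080 mm and f = 46.44 mm.
d/2f = 0.33493; arctan(0.33493) ≈ 18.5171°, so α ≈ 37.0342°.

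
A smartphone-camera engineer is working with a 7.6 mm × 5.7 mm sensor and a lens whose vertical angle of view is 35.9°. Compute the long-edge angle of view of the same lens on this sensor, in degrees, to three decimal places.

From the vertical AOV: f = 5.7 / (2·tan(17.95°)) = 5.7 / 0.64791 ≈ 8.7975 mm.
Long-edge AOV = 2·arctan(7.6 / (2 × 8.7975)) = 2·arctan(0.43194) ≈ 46.7229°.

46.723°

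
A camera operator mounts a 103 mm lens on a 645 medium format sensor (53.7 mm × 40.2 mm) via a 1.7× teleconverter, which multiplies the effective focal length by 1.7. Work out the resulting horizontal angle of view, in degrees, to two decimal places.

Effective focal length f = 103 × 1.7 = 175.1 mm.
α = 2·arctan(53.7 / (2 × 175.1)) = 2·arctan(0.15334) ≈ 17.4358°.

17.44°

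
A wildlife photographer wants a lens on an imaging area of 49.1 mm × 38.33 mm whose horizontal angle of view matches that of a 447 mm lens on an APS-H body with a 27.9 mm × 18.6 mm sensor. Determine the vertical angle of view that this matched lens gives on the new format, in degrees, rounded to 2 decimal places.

2.79°

Equal horizontal AOV ⇒ f₂ = f₁ · 49.1/27.9 = 447 × 1.75986 ≈ 786.6559 mm.
Vertical AOV on the new format = 2·arctan(38.33 / (2 × 786.6559)) = 2·arctan(0.02436) ≈ 2.7912°.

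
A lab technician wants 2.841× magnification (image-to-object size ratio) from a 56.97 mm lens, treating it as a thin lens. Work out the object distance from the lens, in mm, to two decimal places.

77.02 mm

With m = dᵢ/dₒ and 1/f = 1/dₒ + 1/dᵢ, substituting dᵢ = m·dₒ gives 1/f = (1 + 1/m)/dₒ, hence dₒ = f·(1 + 1/m).
dₒ = 56.97 × (1 + 1/2.841) = 56.97 × 1.35199 ≈ 77.023 mm.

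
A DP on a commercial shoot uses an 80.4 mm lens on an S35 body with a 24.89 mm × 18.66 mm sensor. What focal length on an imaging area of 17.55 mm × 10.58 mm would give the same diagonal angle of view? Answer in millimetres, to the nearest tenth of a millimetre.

53.0 mm

Sensor diagonal = √(24.89² + 18.66²) = √967.7077 ≈ 31.1080 mm.
Sensor diagonal = √(17.55² + 10.58²) = √419.9389 ≈ 20.4924 mm.
Equal angle of view means equal diagonal/f ratio, so f₂ = f₁ · (diagonal₂/diagonal₁) = 80.4 × 20.4924/31.1080.
f₂ = 80.4 × 0.65875 ≈ 52.964 mm.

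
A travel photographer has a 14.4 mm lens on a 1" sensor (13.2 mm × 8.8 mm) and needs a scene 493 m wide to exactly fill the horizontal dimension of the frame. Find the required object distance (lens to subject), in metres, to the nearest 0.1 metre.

537.8 m

W: 493 m = 493000 mm.
Magnification m = w/W = dᵢ/dₒ; combined with 1/f = 1/dₒ + 1/dᵢ this gives dₒ = f·(1 + W/w).
dₒ = 14.4 mm × (1 + 493000/13.2) = 14.4 × 37349.4848 ≈ 537832.582 mm = 537.833 m.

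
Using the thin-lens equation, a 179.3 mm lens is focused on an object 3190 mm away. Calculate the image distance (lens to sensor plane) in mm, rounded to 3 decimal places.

189.978 mm

1/dᵢ = 1/f − 1/dₒ = 1/179.3 − 1/3190 = 0.0052638 mm⁻¹.
dᵢ = 1/0.0052638 ≈ 189.9781 mm.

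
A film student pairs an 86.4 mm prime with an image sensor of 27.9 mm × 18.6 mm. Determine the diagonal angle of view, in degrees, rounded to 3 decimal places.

Sensor diagonal = √(27.9² + 18.6²) = √1124.3700 ≈ 33.5316 mm.
Angle of view α = 2·arctan(d/2f) with d = 33.5316 mm and f = 86.4 mm.
d/2f = 0.19405; arctan(0.19405) ≈ 10.9817°, so α ≈ 21.9634°.

21.963°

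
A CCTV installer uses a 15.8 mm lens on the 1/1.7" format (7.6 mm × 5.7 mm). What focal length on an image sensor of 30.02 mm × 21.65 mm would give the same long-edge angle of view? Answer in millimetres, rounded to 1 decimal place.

Equal angle of view means equal width/f ratio, so f₂ = f₁ · (width₂/width₁) = 15.8 × 30.02/7.6.
f₂ = 15.8 × 3.95000 ≈ 62.410 mm.

62.4 mm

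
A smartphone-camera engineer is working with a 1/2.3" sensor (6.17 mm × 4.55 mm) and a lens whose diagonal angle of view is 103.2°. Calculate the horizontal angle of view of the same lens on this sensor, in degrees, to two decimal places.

90.88°

Sensor diagonal = √(6.17² + 4.55²) = √58.7714 ≈ 7.6663 mm.
From the diagonal AOV: f = 7.6663 / (2·tan(51.6°)) = 7.6663 / 2.52337 ≈ 3.0381 mm.
Horizontal AOV = 2·arctan(6.17 / (2 × 3.0381)) = 2·arctan(1.01544) ≈ 90.8777°.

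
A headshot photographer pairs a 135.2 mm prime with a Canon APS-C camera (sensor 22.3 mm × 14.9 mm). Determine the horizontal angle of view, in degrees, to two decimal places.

Angle of view α = 2·arctan(w/2f) with w = 22.3 mm and f = 135.2 mm.
w/2f = 0.08247; arctan(0.08247) ≈ 4.7145°, so α ≈ 9.4291°.

9.43°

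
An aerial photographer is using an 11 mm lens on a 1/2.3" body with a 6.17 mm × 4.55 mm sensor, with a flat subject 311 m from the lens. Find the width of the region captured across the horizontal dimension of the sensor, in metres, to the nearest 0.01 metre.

174.44 m

dₒ: 311 m = 311000 mm.
Similar triangles through the lens centre give W/dₒ = w/dᵢ; with 1/f = 1/dₒ + 1/dᵢ this gives W = w·(dₒ − f)/f.
W = 6.17 mm × (311000 − 11) / 11 = 6.17 × 28271.7273 ≈ 174436.557 mm = 174.437 m.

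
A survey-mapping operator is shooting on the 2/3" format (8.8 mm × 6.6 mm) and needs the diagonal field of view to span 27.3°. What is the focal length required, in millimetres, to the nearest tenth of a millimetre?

22.6 mm

Sensor diagonal = √(8.8² + 6.6²) = √121.0000 ≈ 11.0000 mm.
From α = 2·arctan(d/2f) we get f = d / (2·tan(α/2)).
With d = 11.0000 mm and α/2 = 13.65°, tan(α/2) ≈ 0.24285, so f ≈ 11.0000 / 0.48570 ≈ 22.6478 mm.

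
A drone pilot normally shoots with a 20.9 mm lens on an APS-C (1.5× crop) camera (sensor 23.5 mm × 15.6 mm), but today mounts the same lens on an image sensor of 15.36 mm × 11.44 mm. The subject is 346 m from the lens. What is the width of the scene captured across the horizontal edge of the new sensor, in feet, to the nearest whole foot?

The focal length stays 20.9 mm; the relevant sensor dimension is now w = 15.36 mm. Object distance dₒ = 346 m = 346000 mm.
Thin-lens field width W = w·(dₒ − f)/f = 15.36 × (346000 − 20.9)/20.9 ≈ 254269.807 mm = 254269.807/304.8 ft = 834.219 ft.

834 ft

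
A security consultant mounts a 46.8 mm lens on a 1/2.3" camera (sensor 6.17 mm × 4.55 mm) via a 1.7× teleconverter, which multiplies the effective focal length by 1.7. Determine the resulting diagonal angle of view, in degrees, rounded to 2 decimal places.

5.52°

Effective focal length f = 46.8 × 1.7 = 79.56 mm.
Sensor diagonal = √(6.17² + 4.55²) = √58.7714 ≈ 7.6663 mm.
α = 2·arctan(7.666 / (2 × 79.56)) = 2·arctan(0.04818) ≈ 5.5166°.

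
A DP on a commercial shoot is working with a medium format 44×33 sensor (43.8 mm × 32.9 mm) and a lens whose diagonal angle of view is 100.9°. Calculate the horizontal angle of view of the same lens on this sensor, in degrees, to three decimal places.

88.150°

Sensor diagonal = √(43.8² + 32.9²) = √3000.8500 ≈ 54.7800 mm.
From the diagonal AOV: f = 54.7800 / (2·tan(50.45°)) = 54.7800 / 2.42188 ≈ 22.6188 mm.
Horizontal AOV = 2·arctan(43.8 / (2 × 22.6188)) = 2·arctan(0.96822) ≈ 88.1501°.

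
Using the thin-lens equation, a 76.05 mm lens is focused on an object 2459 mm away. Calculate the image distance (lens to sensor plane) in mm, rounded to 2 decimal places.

1/dᵢ = 1/f − 1/dₒ = 1/76.05 − 1/2459 = 0.0127426 mm⁻¹.
dᵢ = 1/0.0127426 ≈ 78.4771 mm.

78.48 mm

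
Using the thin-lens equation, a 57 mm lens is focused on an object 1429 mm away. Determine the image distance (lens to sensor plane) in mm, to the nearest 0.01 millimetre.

1/dᵢ = 1/f − 1/dₒ = 1/57 − 1/1429 = 0.0168441 mm⁻¹.
dᵢ = 1/0.0168441 ≈ 59.3681 mm.

59.37 mm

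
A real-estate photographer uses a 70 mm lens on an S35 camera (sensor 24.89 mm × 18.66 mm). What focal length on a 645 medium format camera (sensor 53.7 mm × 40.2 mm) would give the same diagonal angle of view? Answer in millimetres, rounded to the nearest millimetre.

Sensor diagonal = √(24.89² + 18.66²) = √967.7077 ≈ 31.1080 mm.
Sensor diagonal = √(53.7² + 40.2²) = √4499.7300 ≈ 67.0800 mm.
Equal angle of view means equal diagonal/f ratio, so f₂ = f₁ · (diagonal₂/diagonal₁) = 70 × 67.0800/31.1080.
f₂ = 70 × 2.15636 ≈ 150.945 mm.

151 mm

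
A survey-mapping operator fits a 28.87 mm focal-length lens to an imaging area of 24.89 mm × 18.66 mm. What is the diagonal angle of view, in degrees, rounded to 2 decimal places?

Sensor diagonal = √(24.89² + 18.66²) = √967.7077 ≈ 31.1080 mm.
Angle of view α = 2·arctan(d/2f) with d = 31.1080 mm and f = 28.87 mm.
d/2f = 0.53876; arctan(0.53876) ≈ 28.3140°, so α ≈ 56.6280°.

56.63°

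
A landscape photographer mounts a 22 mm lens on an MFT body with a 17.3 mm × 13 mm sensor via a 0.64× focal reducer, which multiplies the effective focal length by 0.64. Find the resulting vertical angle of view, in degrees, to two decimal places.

49.56°

Effective focal length f = 22 × 0.64 = 14.08 mm.
α = 2·arctan(13 / (2 × 14.08)) = 2·arctan(0.46165) ≈ 49.5606°.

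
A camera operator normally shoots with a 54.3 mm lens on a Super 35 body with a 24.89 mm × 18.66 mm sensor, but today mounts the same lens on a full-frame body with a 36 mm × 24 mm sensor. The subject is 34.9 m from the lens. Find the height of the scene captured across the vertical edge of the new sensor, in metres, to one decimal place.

The focal length stays 54.3 mm; the relevant sensor dimension is now h = 24 mm. Object distance dₒ = 34.9 m = 34900 mm.
Thin-lens field height W = h·(dₒ − f)/f = 24 × (34900 − 54.3)/54.3 ≈ 15401.414 mm = 15.4014 m.

15.4 m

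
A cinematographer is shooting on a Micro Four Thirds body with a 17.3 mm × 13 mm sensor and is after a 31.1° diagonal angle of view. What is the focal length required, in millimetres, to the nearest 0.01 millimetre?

Sensor diagonal = √(17.3² + 13²) = √468.2900 ≈ 21.6400 mm.
From α = 2·arctan(d/2f) we get f = d / (2·tan(α/2)).
With d = 21.6400 mm and α/2 = 15.55°, tan(α/2) ≈ 0.27826, so f ≈ 21.6400 / 0.55653 ≈ 38.8839 mm.

38.88 mm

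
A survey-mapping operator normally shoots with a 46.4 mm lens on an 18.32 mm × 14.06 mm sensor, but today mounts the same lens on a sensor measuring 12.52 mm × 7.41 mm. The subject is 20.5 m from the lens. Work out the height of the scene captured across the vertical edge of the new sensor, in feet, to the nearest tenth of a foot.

The focal length stays 46.4 mm; the relevant sensor dimension is now h = 7.41 mm. Object distance dₒ = 20.5 m = 20500 mm.
Thin-lens field height W = h·(dₒ − f)/f = 7.41 × (20500 − 46.4)/46.4 ≈ 3266.405 mm = 3266.405/304.8 ft = 10.7166 ft.

10.7 ft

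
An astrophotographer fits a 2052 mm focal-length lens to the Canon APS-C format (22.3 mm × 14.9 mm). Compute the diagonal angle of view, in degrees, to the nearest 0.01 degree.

Sensor diagonal = √(22.3² + 14.9²) = √719.3000 ≈ 26.8198 mm.
Angle of view α = 2·arctan(d/2f) with d = 26.8198 mm and f = 2052 mm.
d/2f = 0.00654; arctan(0.00654) ≈ 0.3744°, so α ≈ 0.7488°.

0.75°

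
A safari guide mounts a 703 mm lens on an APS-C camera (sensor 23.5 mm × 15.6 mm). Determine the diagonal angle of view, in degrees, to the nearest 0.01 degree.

Sensor diagonal = √(23.5² + 15.6²) = √795.6100 ≈ 28.2066 mm.
Angle of view α = 2·arctan(d/2f) with d = 28.2066 mm and f = 703 mm.
d/2f = 0.02006; arctan(0.02006) ≈ 1.1493°, so α ≈ 2.2986°.

2.30°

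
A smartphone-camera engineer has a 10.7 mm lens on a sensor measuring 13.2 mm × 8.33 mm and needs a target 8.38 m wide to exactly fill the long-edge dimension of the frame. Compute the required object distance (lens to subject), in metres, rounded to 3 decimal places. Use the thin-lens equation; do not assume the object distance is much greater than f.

6.804 m

W: 8.38 m = 8380 mm.
Magnification m = w/W = dᵢ/dₒ; combined with 1/f = 1/dₒ + 1/dᵢ this gives dₒ = f·(1 + W/w).
dₒ = 10.7 mm × (1 + 8380/13.2) = 10.7 × 635.8485 ≈ 6803.579 mm = 6.80358 m.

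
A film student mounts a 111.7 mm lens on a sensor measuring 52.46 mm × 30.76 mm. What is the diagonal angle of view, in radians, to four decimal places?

Sensor diagonal = √(52.46² + 30.76²) = √3698.2292 ≈ 60.8131 mm.
Angle of view α = 2·arctan(d/2f) with d = 60.8131 mm and f = 111.7 mm.
d/2f = 0.27222; arctan(0.27222) ≈ 0.2658 rad, so α ≈ 0.5316 rad.

0.5316 rad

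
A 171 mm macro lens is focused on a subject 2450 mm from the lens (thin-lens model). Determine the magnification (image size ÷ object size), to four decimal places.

Thin lens: 1/f = 1/dₒ + 1/dᵢ → 1/dᵢ = 1/171 − 1/2450 = 0.0054398 mm⁻¹, so dᵢ ≈ 183.8306 mm.
Magnification m = dᵢ/dₒ = 183.8306/2450 ≈ 0.07503.

0.0750×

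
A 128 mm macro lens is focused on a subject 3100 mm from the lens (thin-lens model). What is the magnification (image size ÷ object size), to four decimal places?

0.0431×

Thin lens: 1/f = 1/dₒ + 1/dᵢ → 1/dᵢ = 1/128 − 1/3100 = 0.0074899 mm⁻¹, so dᵢ ≈ 133.5128 mm.
Magnification m = dᵢ/dₒ = 133.5128/3100 ≈ 0.04307.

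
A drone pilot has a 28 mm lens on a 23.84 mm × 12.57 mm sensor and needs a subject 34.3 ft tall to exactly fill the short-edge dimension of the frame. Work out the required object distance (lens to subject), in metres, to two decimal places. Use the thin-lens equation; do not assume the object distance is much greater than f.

23.32 m

W: 34.3 ft × 304.8 mm/ft = 10454.64 mm.
Magnification m = h/W = dᵢ/dₒ; combined with 1/f = 1/dₒ + 1/dᵢ this gives dₒ = f·(1 + W/h).
dₒ = 28 mm × (1 + 10454.6/12.57) = 28 × 832.7136 ≈ 23315.980 mm = 23.316 m.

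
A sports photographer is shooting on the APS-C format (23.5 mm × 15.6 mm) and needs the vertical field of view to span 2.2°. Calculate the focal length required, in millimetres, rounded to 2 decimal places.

From α = 2·arctan(h/2f) we get f = h / (2·tan(α/2)).
With h = 15.6 mm and α/2 = 1.1°, tan(α/2) ≈ 0.01920, so f ≈ 15.6 / 0.03840 ≈ 406.2292 mm.

406.23 mm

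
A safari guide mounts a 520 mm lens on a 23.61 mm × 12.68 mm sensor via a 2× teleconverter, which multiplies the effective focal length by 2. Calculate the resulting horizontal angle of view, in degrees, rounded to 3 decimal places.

1.301°

Effective focal length f = 520 × 2 = 1040 mm.
α = 2·arctan(23.61 / (2 × 1040)) = 2·arctan(0.01135) ≈ 1.3007°.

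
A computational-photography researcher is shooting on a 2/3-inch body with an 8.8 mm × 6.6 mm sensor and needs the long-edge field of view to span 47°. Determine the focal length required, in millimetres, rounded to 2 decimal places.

From α = 2·arctan(w/2f) we get f = w / (2·tan(α/2)).
With w = 8.8 mm and α/2 = 23.5°, tan(α/2) ≈ 0.43481, so f ≈ 8.8 / 0.86962 ≈ 10.1193 mm.

10.12 mm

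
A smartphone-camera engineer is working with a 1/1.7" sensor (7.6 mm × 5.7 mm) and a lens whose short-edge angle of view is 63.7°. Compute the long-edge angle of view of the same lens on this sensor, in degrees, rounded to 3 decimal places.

79.271°

From the short-edge AOV: f = 5.7 / (2·tan(31.85°)) = 5.7 / 1.24247 ≈ 4.5876 mm.
Long-edge AOV = 2·arctan(7.6 / (2 × 4.5876)) = 2·arctan(0.82831) ≈ 79.2708°.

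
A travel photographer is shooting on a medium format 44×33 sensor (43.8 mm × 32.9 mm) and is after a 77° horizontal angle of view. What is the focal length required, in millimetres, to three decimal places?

From α = 2·arctan(w/2f) we get f = w / (2·tan(α/2)).
With w = 43.8 mm and α/2 = 38.5°, tan(α/2) ≈ 0.79544, so f ≈ 43.8 / 1.59087 ≈ 27.5321 mm.

27.532 mm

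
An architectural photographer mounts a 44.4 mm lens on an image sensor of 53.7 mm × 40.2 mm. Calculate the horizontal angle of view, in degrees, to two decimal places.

Angle of view α = 2·arctan(w/2f) with w = 53.7 mm and f = 44.4 mm.
w/2f = 0.60473; arctan(0.60473) ≈ 31.1626°, so α ≈ 62.3252°.

62.33°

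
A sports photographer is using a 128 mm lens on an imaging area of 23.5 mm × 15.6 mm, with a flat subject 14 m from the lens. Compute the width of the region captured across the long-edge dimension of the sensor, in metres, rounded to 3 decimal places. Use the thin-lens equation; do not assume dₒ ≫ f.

2.547 m

dₒ: 14 m = 14000 mm.
Similar triangles through the lens centre give W/dₒ = w/dᵢ; with 1/f = 1/dₒ + 1/dᵢ this gives W = w·(dₒ − f)/f.
W = 23.5 mm × (14000 − 128) / 128 = 23.5 × 108.3750 ≈ 2546.812 mm = 2.54681 m.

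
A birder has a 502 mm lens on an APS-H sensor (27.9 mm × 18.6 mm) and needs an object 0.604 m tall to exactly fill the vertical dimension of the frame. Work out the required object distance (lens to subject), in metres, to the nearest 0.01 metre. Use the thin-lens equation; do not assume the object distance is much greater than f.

16.80 m

W: 0.604 m = 604 mm.
Magnification m = h/W = dᵢ/dₒ; combined with 1/f = 1/dₒ + 1/dᵢ this gives dₒ = f·(1 + W/h).
dₒ = 502 mm × (1 + 604/18.6) = 502 × 33.4731 ≈ 16803.505 mm = 16.8035 m.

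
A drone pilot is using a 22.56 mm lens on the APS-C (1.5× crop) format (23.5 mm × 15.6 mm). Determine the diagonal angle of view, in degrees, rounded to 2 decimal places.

64.02°

Sensor diagonal = √(23.5² + 15.6²) = √795.6100 ≈ 28.2066 mm.
Angle of view α = 2·arctan(d/2f) with d = 28.2066 mm and f = 22.56 mm.
d/2f = 0.62515; arctan(0.62515) ≈ 32.0114°, so α ≈ 64.0227°.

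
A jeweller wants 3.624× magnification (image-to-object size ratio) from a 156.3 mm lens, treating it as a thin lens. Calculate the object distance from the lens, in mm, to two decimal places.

With m = dᵢ/dₒ and 1/f = 1/dₒ + 1/dᵢ, substituting dᵢ = m·dₒ gives 1/f = (1 + 1/m)/dₒ, hence dₒ = f·(1 + 1/m).
dₒ = 156.3 × (1 + 1/3.624) = 156.3 × 1.27594 ≈ 199.429 mm.

199.43 mm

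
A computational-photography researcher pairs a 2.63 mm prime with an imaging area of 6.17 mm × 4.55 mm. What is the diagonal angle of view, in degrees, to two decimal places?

111.09°

Sensor diagonal = √(6.17² + 4.55²) = √58.7714 ≈ 7.6663 mm.
Angle of view α = 2·arctan(d/2f) with d = 7.6663 mm and f = 2.63 mm.
d/2f = 1.45746; arctan(1.45746) ≈ 55.5450°, so α ≈ 111.0901°.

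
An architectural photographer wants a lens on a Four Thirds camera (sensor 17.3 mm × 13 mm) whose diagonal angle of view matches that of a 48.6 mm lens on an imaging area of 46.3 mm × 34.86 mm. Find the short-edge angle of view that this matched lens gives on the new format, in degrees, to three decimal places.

Sensor diagonal = √(46.3² + 34.86²) = √3358.9096 ≈ 57.9561 mm.
Sensor diagonal = √(17.3² + 13²) = √468.2900 ≈ 21.6400 mm.
Equal diagonal AOV ⇒ f₂ = f₁ · 21.6400/57.9561 = 48.6 × 0.37339 ≈ 18.1466 mm.
Short-edge AOV on the new format = 2·arctan(13 / (2 × 18.1466)) = 2·arctan(0.35819) ≈ 39.4145°.

39.414°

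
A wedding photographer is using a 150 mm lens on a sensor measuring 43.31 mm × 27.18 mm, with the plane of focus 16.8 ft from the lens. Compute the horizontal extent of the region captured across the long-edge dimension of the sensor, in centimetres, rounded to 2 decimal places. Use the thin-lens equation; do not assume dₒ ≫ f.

143.52 cm

dₒ: 16.8 ft × 304.8 mm/ft = 5120.64 mm.
Similar triangles through the lens centre give W/dₒ = w/dᵢ; with 1/f = 1/dₒ + 1/dᵢ this gives W = w·(dₒ − f)/f.
W = 43.31 mm × (5120.64 − 150) / 150 = 43.31 × 33.1376 ≈ 1435.189 mm = 143.519 cm.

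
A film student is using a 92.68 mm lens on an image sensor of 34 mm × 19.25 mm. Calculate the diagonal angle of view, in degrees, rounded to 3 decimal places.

Sensor diagonal = √(34² + 19.25²) = √1526.5625 ≈ 39.0712 mm.
Angle of view α = 2·arctan(d/2f) with d = 39.0712 mm and f = 92.68 mm.
d/2f = 0.21079; arctan(0.21079) ≈ 11.9029°, so α ≈ 23.8058°.

23.806°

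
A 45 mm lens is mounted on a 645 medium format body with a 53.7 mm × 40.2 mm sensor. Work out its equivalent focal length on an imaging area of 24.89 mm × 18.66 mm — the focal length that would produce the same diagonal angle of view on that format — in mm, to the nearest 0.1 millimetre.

Sensor diagonal = √(53.7² + 40.2²) = √4499.7300 ≈ 67.0800 mm.
Sensor diagonal = √(24.89² + 18.66²) = √967.7077 ≈ 31.1080 mm.
Equal angle of view means equal diagonal/f ratio, so f₂ = f₁ · (diagonal₂/diagonal₁) = 45 × 31.1080/67.0800.
f₂ = 45 × 0.46374 ≈ 20.869 mm.

20.9 mm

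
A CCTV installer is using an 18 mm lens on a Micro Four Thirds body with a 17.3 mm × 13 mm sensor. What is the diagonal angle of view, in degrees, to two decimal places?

Sensor diagonal = √(17.3² + 13²) = √468.2900 ≈ 21.6400 mm.
Angle of view α = 2·arctan(d/2f) with d = 21.6400 mm and f = 18 mm.
d/2f = 0.60111; arctan(0.60111) ≈ 31.0106°, so α ≈ 62.0211°.

62.02°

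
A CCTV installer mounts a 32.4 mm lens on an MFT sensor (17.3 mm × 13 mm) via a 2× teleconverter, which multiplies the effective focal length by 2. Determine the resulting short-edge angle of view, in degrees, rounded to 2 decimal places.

Effective focal length f = 32.4 × 2 = 64.8 mm.
α = 2·arctan(13 / (2 × 64.8)) = 2·arctan(0.10031) ≈ 11.4562°.

11.46°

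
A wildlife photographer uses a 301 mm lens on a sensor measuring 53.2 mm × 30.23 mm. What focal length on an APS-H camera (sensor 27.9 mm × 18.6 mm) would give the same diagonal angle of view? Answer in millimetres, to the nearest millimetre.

165 mm

Sensor diagonal = √(53.2² + 30.23²) = √3744.0929 ≈ 61.1890 mm.
Sensor diagonal = √(27.9² + 18.6²) = √1124.3700 ≈ 33.5316 mm.
Equal angle of view means equal diagonal/f ratio, so f₂ = f₁ · (diagonal₂/diagonal₁) = 301 × 33.5316/61.1890.
f₂ = 301 × 0.54800 ≈ 164.948 mm.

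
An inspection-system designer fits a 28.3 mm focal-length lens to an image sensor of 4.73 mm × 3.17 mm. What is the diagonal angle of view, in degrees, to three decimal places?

11.489°

Sensor diagonal = √(4.73² + 3.17²) = √32.4218 ≈ 5.6940 mm.
Angle of view α = 2·arctan(d/2f) with d = 5.6940 mm and f = 28.3 mm.
d/2f = 0.10060; arctan(0.10060) ≈ 5.7447°, so α ≈ 11.4894°.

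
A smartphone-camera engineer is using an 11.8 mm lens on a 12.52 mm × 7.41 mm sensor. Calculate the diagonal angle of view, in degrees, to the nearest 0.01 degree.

63.30°

Sensor diagonal = √(12.52² + 7.41²) = √211.6585 ≈ 14.5485 mm.
Angle of view α = 2·arctan(d/2f) with d = 14.5485 mm and f = 11.8 mm.
d/2f = 0.61646; arctan(0.61646) ≈ 31.6522°, so α ≈ 63.3045°.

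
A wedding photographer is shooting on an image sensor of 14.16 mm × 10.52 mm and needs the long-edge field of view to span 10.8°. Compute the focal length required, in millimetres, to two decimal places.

From α = 2·arctan(w/2f) we get f = w / (2·tan(α/2)).
With w = 14.16 mm and α/2 = 5.4°, tan(α/2) ≈ 0.09453, so f ≈ 14.16 / 0.18906 ≈ 74.8986 mm.

74.90 mm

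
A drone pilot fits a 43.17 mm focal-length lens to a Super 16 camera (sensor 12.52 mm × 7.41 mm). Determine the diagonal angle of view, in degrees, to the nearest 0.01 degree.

19.13°

Sensor diagonal = √(12.52² + 7.41²) = √211.6585 ≈ 14.5485 mm.
Angle of view α = 2·arctan(d/2f) with d = 14.5485 mm and f = 43.17 mm.
d/2f = 0.16850; arctan(0.16850) ≈ 9.5646°, so α ≈ 19.1292°.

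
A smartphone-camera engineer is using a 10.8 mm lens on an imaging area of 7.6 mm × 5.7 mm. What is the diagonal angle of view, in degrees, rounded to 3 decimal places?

Sensor diagonal = √(7.6² + 5.7²) = √90.2500 ≈ 9.5000 mm.
Angle of view α = 2·arctan(d/2f) with d = 9.5000 mm and f = 10.8 mm.
d/2f = 0.43981; arctan(0.43981) ≈ 23.7406°, so α ≈ 47.4812°.

47.481°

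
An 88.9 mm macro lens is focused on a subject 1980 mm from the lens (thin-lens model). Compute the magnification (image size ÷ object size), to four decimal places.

Thin lens: 1/f = 1/dₒ + 1/dᵢ → 1/dᵢ = 1/88.9 − 1/1980 = 0.0107435 mm⁻¹, so dᵢ ≈ 93.0792 mm.
Magnification m = dᵢ/dₒ = 93.0792/1980 ≈ 0.04701.

0.0470×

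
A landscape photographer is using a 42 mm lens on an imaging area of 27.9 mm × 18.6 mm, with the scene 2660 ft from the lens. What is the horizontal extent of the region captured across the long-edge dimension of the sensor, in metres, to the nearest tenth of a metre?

538.6 m

dₒ: 2660 ft × 304.8 mm/ft = 810767.97 mm.
Similar triangles through the lens centre give W/dₒ = w/dᵢ; with 1/f = 1/dₒ + 1/dᵢ this gives W = w·(dₒ − f)/f.
W = 27.9 mm × (810768 − 42) / 42 = 27.9 × 19302.9994 ≈ 538553.683 mm = 538.554 m.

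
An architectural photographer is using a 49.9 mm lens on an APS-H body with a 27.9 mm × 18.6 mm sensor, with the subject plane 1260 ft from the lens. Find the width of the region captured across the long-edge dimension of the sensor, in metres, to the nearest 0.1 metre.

214.7 m

dₒ: 1260 ft × 304.8 mm/ft = 384047.99 mm.
Similar triangles through the lens centre give W/dₒ = w/dᵢ; with 1/f = 1/dₒ + 1/dᵢ this gives W = w·(dₒ − f)/f.
W = 27.9 mm × (384048 − 49.9) / 49.9 = 27.9 × 7695.3525 ≈ 214700.334 mm = 214.7 m.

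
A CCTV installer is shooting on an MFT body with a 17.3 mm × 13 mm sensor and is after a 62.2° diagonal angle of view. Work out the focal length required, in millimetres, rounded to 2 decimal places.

Sensor diagonal = √(17.3² + 13²) = √468.2900 ≈ 21.6400 mm.
From α = 2·arctan(d/2f) we get f = d / (2·tan(α/2)).
With d = 21.6400 mm and α/2 = 31.1°, tan(α/2) ≈ 0.60324, so f ≈ 21.6400 / 1.20648 ≈ 17.9365 mm.

17.94 mm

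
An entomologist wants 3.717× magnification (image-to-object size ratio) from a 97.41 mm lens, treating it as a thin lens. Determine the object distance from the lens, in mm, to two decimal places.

With m = dᵢ/dₒ and 1/f = 1/dₒ + 1/dᵢ, substituting dᵢ = m·dₒ gives 1/f = (1 + 1/m)/dₒ, hence dₒ = f·(1 + 1/m).
dₒ = 97.41 × (1 + 1/3.717) = 97.41 × 1.26903 ≈ 123.617 mm.

123.62 mm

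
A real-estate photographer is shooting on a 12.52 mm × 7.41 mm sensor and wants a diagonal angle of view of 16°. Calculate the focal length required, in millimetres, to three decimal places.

51.759 mm

Sensor diagonal = √(12.52² + 7.41²) = √211.6585 ≈ 14.5485 mm.
From α = 2·arctan(d/2f) we get f = d / (2·tan(α/2)).
With d = 14.5485 mm and α/2 = 8°, tan(α/2) ≈ 0.14054, so f ≈ 14.5485 / 0.28108 ≈ 51.7589 mm.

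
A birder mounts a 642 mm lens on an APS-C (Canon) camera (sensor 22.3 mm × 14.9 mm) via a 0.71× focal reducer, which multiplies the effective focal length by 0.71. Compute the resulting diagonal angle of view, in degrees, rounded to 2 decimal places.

Effective focal length f = 642 × 0.71 = 455.82 mm.
Sensor diagonal = √(22.3² + 14.9²) = √719.3000 ≈ 26.8198 mm.
α = 2·arctan(26.820 / (2 × 455.82)) = 2·arctan(0.02942) ≈ 3.3702°.

3.37°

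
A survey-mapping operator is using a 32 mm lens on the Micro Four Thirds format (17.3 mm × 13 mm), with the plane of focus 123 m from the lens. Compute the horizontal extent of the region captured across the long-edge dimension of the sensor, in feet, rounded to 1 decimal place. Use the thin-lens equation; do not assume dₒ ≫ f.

dₒ: 123 m = 123000 mm.
Similar triangles through the lens centre give W/dₒ = w/dᵢ; with 1/f = 1/dₒ + 1/dᵢ this gives W = w·(dₒ − f)/f.
W = 17.3 mm × (123000 − 32) / 32 = 17.3 × 3842.7500 ≈ 66479.575 mm = 66479.575/304.8 ft = 218.109 ft.

218.1 ft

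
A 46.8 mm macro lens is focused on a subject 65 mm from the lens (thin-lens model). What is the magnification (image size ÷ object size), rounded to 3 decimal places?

2.571×

Thin lens: 1/f = 1/dₒ + 1/dᵢ → 1/dᵢ = 1/46.8 − 1/65 = 0.0059829 mm⁻¹, so dᵢ ≈ 167.1429 mm.
Magnification m = dᵢ/dₒ = 167.1429/65 ≈ 2.57143.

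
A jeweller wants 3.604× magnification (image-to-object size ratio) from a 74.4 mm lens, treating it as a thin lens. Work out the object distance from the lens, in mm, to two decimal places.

With m = dᵢ/dₒ and 1/f = 1/dₒ + 1/dᵢ, substituting dᵢ = m·dₒ gives 1/f = (1 + 1/m)/dₒ, hence dₒ = f·(1 + 1/m).
dₒ = 74.4 × (1 + 1/3.604) = 74.4 × 1.27747 ≈ 95.044 mm.

95.04 mm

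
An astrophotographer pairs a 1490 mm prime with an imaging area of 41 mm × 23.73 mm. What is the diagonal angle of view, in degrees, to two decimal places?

Sensor diagonal = √(41² + 23.73²) = √2244.1129 ≈ 47.3721 mm.
Angle of view α = 2·arctan(d/2f) with d = 47.3721 mm and f = 1490 mm.
d/2f = 0.01590; arctan(0.01590) ≈ 0.9107°, so α ≈ 1.8215°.

1.82°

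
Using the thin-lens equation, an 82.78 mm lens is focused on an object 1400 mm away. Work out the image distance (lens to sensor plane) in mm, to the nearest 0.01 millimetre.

87.98 mm

1/dᵢ = 1/f − 1/dₒ = 1/82.78 − 1/1400 = 0.0113659 mm⁻¹.
dᵢ = 1/0.0113659 ≈ 87.9823 mm.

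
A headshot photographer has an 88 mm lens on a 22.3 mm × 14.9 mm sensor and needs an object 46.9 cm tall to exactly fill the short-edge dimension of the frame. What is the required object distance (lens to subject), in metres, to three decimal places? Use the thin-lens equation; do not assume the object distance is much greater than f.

2.858 m

W: 46.9 cm = 469 mm.
Magnification m = h/W = dᵢ/dₒ; combined with 1/f = 1/dₒ + 1/dᵢ this gives dₒ = f·(1 + W/h).
dₒ = 88 mm × (1 + 469/14.9) = 88 × 32.4765 ≈ 2857.933 mm = 2.85793 m.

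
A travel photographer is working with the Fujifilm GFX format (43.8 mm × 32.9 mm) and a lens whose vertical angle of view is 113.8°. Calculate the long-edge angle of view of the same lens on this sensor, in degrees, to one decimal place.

127.8°

From the vertical AOV: f = 32.9 / (2·tan(56.9°)) = 32.9 / 3.06799 ≈ 10.7236 mm.
Long-edge AOV = 2·arctan(43.8 / (2 × 10.7236)) = 2·arctan(2.04222) ≈ 127.8214°.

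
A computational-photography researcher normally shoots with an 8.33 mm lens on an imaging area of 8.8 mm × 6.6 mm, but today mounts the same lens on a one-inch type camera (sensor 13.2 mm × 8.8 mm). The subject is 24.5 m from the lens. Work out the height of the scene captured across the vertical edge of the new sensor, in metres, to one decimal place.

25.9 m

The focal length stays 8.33 mm; the relevant sensor dimension is now h = 8.8 mm. Object distance dₒ = 24.5 m = 24500 mm.
Thin-lens field height W = h·(dₒ − f)/f = 8.8 × (24500 − 8.33)/8.33 ≈ 25873.553 mm = 25.8736 m.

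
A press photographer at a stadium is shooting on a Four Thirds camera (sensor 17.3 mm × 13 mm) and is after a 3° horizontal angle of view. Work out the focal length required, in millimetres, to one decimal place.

From α = 2·arctan(w/2f) we get f = w / (2·tan(α/2)).
With w = 17.3 mm and α/2 = 1.5°, tan(α/2) ≈ 0.02619, so f ≈ 17.3 / 0.05237 ≈ 330.3302 mm.

330.3 mm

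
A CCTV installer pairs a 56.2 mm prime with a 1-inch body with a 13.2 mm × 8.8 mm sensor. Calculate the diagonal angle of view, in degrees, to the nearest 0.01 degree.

16.07°

Sensor diagonal = √(13.2² + 8.8²) = √251.6800 ≈ 15.8644 mm.
Angle of view α = 2·arctan(d/2f) with d = 15.8644 mm and f = 56.2 mm.
d/2f = 0.14114; arctan(0.14114) ≈ 8.0338°, so α ≈ 16.0676°.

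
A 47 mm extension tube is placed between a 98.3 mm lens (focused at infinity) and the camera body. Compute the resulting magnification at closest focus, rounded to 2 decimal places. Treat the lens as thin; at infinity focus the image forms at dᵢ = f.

0.48×

The tube moves the image plane from f to f + e, so dᵢ = 98.3 + 47 = 145.3 mm. Focus is achieved when 1/f = 1/dₒ + 1/dᵢ, giving dₒ = 1/(1/f − 1/(f+e)).
Magnification m = dᵢ/dₒ = (f+e)·(1/f − 1/(f+e)) = e/f = 47/98.3 ≈ 0.4781.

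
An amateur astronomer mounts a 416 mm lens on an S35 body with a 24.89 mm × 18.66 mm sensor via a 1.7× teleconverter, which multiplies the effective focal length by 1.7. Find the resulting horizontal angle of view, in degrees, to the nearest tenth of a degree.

Effective focal length f = 416 × 1.7 = 707.2 mm.
α = 2·arctan(24.89 / (2 × 707.2)) = 2·arctan(0.01760) ≈ 2.0163°.

2.0°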